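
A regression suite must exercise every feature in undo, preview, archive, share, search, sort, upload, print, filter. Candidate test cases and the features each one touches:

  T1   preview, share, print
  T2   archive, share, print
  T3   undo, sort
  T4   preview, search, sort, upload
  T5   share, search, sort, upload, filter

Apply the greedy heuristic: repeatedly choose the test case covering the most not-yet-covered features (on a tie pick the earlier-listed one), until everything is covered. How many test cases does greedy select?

4

Pick 1: T5 covers 5 new features (share, search, sort, upload, filter).
Pick 2: T1 covers 2 new features (preview, print).
Pick 3: T2 covers 1 new features (archive).
Pick 4: T3 covers 1 new features (undo).
Greedy uses 4 test cases.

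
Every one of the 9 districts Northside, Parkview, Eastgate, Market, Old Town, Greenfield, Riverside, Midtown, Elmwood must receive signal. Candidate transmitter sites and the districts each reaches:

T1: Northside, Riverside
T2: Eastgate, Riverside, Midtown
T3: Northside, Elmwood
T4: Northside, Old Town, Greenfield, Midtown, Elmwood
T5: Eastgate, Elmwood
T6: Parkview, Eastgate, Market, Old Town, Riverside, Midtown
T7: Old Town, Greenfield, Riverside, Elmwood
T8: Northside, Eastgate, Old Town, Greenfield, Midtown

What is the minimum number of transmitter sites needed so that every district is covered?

2

T4, T6 together cover {Northside, Parkview, Eastgate, Market, Old Town, Greenfield, Riverside, Midtown, Elmwood} — every district.
No single transmitter site contains all 9 districts, so 2 is optimal.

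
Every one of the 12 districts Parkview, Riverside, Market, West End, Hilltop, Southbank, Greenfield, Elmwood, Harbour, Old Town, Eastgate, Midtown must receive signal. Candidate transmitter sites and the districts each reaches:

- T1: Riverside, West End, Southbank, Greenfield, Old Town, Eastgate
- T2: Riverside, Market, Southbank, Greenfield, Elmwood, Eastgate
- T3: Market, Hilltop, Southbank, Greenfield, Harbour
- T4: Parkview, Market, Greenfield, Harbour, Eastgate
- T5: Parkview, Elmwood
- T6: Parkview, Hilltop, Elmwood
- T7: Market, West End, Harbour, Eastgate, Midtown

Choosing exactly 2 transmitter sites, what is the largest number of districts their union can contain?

Choosing T1, T3 covers {Riverside, Market, West End, Hilltop, Southbank, Greenfield, Harbour, Old Town, Eastgate} — 9 districts.
No choice of 2 transmitter sites does better; here Parkview, Elmwood, Midtown are left uncovered.

9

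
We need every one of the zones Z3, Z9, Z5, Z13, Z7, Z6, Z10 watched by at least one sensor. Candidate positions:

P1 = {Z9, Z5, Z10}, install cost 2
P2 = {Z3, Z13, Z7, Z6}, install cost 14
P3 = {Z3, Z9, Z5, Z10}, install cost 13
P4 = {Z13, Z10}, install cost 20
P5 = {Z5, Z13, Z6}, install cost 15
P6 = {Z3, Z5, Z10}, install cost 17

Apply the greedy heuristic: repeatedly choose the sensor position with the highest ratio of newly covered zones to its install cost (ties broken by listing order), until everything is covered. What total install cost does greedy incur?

Pick 1: P1 adds 3 new (Z9, Z5, Z10) at install cost 2 (ratio 3/2).
Pick 2: P2 adds 4 new (Z3, Z13, Z7, Z6) at install cost 14 (ratio 4/14).
Greedy total install cost: 2 + 14 = 16.

16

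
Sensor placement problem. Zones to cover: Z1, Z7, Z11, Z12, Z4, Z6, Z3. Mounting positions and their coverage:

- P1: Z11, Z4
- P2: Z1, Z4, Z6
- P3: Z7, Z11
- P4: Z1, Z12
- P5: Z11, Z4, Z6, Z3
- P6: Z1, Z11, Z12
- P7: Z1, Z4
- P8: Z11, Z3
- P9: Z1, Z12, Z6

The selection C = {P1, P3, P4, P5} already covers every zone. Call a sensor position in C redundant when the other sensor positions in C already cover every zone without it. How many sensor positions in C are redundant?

Drop P1: the rest still cover every zone — redundant.
Drop P3: Z7 uncovered — not redundant.
Drop P4: Z1, Z12 uncovered — not redundant.
Drop P5: Z6, Z3 uncovered — not redundant.
1 redundant: P1.

1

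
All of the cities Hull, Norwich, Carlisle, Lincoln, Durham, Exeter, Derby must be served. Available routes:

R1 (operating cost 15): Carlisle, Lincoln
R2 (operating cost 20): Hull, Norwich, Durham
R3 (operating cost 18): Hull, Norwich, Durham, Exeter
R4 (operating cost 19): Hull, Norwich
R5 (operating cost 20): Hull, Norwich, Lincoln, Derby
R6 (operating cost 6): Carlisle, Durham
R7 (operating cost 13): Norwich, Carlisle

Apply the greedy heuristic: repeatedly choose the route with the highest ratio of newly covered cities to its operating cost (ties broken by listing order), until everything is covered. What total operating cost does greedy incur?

44

Pick 1: R6 adds 2 new (Carlisle, Durham) at operating cost 6 (ratio 2/6).
Pick 2: R5 adds 4 new (Hull, Norwich, Lincoln, Derby) at operating cost 20 (ratio 4/20).
Pick 3: R3 adds 1 new (Exeter) at operating cost 18 (ratio 1/18).
Greedy total operating cost: 6 + 20 + 18 = 44.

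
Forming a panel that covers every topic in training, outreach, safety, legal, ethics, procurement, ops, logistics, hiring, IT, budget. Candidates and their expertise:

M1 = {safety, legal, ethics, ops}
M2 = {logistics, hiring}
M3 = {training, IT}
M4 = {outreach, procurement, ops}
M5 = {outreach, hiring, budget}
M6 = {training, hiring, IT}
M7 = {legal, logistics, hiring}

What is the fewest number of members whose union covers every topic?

5

M1, M2, M3, M4, M5 together cover {training, outreach, safety, legal, ethics, procurement, ops, logistics, hiring, IT, budget} — every topic.
No 4 of the 7 members cover everything (all 35 size-4 selections fall short), so 5 is minimum.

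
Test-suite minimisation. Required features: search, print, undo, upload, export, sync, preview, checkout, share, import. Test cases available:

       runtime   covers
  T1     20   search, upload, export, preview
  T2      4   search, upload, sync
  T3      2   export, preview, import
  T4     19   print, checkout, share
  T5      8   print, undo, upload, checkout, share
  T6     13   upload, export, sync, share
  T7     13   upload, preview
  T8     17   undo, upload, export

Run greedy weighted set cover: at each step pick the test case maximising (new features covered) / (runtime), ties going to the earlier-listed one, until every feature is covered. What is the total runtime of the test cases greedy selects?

Pick 1: T3 adds 3 new (export, preview, import) at runtime 2 (ratio 3/2).
Pick 2: T2 adds 3 new (search, upload, sync) at runtime 4 (ratio 3/4).
Pick 3: T5 adds 4 new (print, undo, checkout, share) at runtime 8 (ratio 4/8).
Greedy total runtime: 2 + 4 + 8 = 14.

14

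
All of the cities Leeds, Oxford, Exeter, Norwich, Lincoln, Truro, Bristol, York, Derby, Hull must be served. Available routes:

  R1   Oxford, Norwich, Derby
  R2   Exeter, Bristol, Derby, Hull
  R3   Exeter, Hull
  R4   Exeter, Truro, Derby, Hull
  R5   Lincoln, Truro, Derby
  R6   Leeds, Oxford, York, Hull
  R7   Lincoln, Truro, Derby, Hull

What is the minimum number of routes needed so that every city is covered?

R1, R2, R5, R6 together cover {Leeds, Oxford, Exeter, Norwich, Lincoln, Truro, Bristol, York, Derby, Hull} — every city.
No 3 of the 7 routes cover everything (all 35 triples fall short), so 4 is minimum.

4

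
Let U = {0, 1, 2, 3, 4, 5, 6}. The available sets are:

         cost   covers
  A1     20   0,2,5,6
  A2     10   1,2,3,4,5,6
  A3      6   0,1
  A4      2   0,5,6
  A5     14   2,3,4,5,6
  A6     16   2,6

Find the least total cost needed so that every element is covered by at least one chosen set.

12

A2, A4 cover every element at cost 10 + 2 = 12.
Any cover uses at least 2 sets; among all covering selections none totals below 12.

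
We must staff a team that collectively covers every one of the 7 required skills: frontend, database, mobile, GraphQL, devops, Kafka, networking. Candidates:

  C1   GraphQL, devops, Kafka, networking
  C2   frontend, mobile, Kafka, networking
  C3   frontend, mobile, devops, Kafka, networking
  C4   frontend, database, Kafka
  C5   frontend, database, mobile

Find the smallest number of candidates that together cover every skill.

C1, C5 together cover {frontend, database, mobile, GraphQL, devops, Kafka, networking} — every skill.
No single candidate contains all 7 skills, so 2 is optimal.

2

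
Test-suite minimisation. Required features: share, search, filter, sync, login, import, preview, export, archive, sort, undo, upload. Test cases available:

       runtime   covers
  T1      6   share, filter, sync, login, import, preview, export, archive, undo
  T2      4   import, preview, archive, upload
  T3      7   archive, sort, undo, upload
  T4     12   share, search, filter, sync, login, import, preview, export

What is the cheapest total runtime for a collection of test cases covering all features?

T3, T4 cover every feature at runtime 7 + 12 = 19.
Any cover uses at least 2 test cases; among all covering selections none totals below 19.

19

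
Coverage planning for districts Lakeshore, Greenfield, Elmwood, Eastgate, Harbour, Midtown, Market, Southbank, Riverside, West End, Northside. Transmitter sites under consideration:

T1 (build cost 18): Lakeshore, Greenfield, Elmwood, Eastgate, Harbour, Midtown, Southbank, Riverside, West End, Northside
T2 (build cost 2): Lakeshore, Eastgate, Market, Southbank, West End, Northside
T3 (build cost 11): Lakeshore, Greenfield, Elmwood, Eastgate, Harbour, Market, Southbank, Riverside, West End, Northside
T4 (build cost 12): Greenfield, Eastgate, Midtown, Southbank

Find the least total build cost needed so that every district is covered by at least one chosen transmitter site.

T1, T2 cover every district at build cost 18 + 2 = 20.
Any cover uses at least 2 transmitter sites; among all covering selections none totals below 20.

20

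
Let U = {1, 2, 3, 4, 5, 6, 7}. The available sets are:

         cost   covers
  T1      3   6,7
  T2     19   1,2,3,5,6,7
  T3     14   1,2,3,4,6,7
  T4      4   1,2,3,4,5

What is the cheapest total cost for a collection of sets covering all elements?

T1, T4 cover every element at cost 3 + 4 = 7.
Any cover uses at least 2 sets; among all covering selections none totals below 7.

7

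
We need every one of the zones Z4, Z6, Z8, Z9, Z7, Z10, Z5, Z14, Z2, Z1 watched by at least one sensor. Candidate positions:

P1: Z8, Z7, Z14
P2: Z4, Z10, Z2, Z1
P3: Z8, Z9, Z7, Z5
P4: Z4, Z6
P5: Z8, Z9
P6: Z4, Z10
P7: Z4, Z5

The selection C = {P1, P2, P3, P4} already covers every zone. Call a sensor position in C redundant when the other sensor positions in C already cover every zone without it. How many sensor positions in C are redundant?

Drop P1: Z14 uncovered — not redundant.
Drop P2: Z10, Z2, Z1 uncovered — not redundant.
Drop P3: Z9, Z5 uncovered — not redundant.
Drop P4: Z6 uncovered — not redundant.
None of the sensor positions in C is redundant.

0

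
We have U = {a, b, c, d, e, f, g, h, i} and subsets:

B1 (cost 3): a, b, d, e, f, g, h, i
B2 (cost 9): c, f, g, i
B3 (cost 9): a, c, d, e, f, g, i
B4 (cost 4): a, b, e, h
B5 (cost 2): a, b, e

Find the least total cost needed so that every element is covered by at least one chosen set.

B1, B2 cover every element at cost 3 + 9 = 12.
Any cover uses at least 2 sets; among all covering selections none totals below 12.

12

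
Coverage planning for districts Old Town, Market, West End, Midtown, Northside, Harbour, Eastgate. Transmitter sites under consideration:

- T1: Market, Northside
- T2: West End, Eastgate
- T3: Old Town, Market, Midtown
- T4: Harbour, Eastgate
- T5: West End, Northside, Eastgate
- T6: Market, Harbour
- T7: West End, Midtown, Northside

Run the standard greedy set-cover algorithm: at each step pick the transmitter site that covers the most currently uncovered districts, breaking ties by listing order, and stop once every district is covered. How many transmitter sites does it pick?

3

Pick 1: T3 covers 3 new districts (Old Town, Market, Midtown).
Pick 2: T5 covers 3 new districts (West End, Northside, Eastgate).
Pick 3: T4 covers 1 new districts (Harbour).
Greedy uses 3 transmitter sites.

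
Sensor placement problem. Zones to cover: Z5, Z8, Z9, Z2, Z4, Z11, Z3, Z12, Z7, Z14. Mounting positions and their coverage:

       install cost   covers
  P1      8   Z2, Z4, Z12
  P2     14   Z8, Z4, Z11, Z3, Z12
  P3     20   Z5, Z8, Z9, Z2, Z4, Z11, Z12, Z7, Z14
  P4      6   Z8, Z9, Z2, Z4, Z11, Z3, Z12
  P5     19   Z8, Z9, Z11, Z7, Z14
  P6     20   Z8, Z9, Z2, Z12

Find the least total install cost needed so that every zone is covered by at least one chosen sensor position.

26

P3, P4 cover every zone at install cost 20 + 6 = 26.
Any cover uses at least 2 sensor positions; among all covering selections none totals below 26.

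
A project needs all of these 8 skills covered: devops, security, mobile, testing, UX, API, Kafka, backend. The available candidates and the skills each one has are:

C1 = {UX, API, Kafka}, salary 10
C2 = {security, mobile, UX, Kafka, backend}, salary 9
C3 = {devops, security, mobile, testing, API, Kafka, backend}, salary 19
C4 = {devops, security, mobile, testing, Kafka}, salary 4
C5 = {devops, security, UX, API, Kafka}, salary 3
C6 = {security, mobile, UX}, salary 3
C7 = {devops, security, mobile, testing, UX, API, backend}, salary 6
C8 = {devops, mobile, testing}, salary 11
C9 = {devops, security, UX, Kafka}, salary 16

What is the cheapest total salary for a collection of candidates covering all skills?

9

C5, C7 cover every skill at salary 3 + 6 = 9.
Any cover uses at least 2 candidates; among all covering selections none totals below 9.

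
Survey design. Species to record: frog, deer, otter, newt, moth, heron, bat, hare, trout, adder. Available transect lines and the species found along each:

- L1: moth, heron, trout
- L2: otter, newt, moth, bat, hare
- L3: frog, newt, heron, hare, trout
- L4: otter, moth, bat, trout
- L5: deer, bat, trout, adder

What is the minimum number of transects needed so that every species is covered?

3

L2, L3, L5 together cover {frog, deer, otter, newt, moth, heron, bat, hare, trout, adder} — every species.
No 2 of the 5 transects cover everything (all 10 pairs fall short), so 3 is minimum.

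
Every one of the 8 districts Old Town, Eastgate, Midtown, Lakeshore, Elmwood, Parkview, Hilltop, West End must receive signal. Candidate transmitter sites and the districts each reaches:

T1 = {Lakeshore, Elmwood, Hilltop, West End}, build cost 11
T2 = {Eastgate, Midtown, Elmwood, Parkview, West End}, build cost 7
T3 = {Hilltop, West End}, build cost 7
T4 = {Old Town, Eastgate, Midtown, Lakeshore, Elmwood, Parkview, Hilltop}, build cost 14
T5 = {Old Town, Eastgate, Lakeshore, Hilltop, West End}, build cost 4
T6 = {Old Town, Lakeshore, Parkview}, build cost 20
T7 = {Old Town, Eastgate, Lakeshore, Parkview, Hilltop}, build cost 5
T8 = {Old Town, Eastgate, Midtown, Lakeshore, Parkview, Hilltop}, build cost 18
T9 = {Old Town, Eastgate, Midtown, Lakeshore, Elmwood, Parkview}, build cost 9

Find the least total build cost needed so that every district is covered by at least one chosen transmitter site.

11

T2, T5 cover every district at build cost 7 + 4 = 11.
Any cover uses at least 2 transmitter sites; among all covering selections none totals below 11.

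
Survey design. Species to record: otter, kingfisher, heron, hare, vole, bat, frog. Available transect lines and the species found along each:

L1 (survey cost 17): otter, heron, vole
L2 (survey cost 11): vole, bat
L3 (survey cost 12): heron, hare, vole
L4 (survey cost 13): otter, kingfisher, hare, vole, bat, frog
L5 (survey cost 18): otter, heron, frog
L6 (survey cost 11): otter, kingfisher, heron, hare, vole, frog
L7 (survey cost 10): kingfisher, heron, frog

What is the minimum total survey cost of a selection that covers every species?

L2, L6 cover every species at survey cost 11 + 11 = 22.
Any cover uses at least 2 transects; among all covering selections none totals below 22.

22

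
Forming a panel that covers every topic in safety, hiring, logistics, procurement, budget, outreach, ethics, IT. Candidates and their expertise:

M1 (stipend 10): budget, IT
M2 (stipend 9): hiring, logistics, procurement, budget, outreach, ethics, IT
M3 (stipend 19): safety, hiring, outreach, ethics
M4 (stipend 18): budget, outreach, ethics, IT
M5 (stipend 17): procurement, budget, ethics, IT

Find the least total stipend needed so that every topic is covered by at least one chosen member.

M2, M3 cover every topic at stipend 9 + 19 = 28.
Any cover uses at least 2 members; among all covering selections none totals below 28.

28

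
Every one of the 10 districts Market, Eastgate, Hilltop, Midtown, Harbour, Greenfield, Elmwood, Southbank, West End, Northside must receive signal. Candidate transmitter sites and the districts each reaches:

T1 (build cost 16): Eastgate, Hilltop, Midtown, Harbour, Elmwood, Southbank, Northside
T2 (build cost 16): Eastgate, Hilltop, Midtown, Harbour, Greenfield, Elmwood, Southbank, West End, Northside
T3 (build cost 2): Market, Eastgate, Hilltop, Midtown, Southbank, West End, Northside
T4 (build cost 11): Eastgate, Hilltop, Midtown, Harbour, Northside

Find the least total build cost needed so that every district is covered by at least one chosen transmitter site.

T2, T3 cover every district at build cost 16 + 2 = 18.
Any cover uses at least 2 transmitter sites; among all covering selections none totals below 18.

18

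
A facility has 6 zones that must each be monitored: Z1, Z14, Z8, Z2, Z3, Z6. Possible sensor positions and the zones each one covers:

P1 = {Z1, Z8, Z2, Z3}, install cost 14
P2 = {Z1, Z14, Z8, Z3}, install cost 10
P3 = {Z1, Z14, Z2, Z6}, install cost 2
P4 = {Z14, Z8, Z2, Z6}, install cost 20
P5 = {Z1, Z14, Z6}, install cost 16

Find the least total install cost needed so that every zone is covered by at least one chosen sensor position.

P2, P3 cover every zone at install cost 10 + 2 = 12.
Any cover uses at least 2 sensor positions; among all covering selections none totals below 12.

12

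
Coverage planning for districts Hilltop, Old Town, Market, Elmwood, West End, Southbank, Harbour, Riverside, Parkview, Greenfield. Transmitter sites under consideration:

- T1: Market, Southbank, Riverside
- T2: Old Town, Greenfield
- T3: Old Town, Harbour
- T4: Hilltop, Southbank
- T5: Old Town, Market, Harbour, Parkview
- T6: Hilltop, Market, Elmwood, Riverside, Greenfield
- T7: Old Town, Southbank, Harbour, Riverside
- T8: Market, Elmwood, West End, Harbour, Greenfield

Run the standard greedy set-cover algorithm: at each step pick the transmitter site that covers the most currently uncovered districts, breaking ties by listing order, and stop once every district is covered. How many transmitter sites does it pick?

Pick 1: T6 covers 5 new districts (Hilltop, Market, Elmwood, Riverside, Greenfield).
Pick 2: T5 covers 3 new districts (Old Town, Harbour, Parkview).
Pick 3: T1 covers 1 new districts (Southbank).
Pick 4: T8 covers 1 new districts (West End).
Greedy uses 4 transmitter sites.

4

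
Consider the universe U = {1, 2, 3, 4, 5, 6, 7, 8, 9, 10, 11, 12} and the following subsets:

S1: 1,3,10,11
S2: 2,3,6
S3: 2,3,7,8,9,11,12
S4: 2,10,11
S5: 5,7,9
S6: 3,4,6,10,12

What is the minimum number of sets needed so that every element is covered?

S1, S3, S5, S6 together cover {1, 2, 3, 4, 5, 6, 7, 8, 9, 10, 11, 12} — every element.
No 3 of the 6 sets cover everything (all 20 triples fall short), so 4 is minimum.

4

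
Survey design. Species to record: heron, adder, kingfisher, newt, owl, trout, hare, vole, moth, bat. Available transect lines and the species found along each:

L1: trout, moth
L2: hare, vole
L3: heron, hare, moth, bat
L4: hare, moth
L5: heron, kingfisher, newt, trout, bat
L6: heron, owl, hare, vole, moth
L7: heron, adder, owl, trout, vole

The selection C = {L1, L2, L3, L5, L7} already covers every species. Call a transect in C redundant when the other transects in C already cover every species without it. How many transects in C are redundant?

3

Drop L1: the rest still cover every species — redundant.
Drop L2: the rest still cover every species — redundant.
Drop L3: the rest still cover every species — redundant.
Drop L5: kingfisher, newt uncovered — not redundant.
Drop L7: adder, owl uncovered — not redundant.
3 redundant: L1, L2, L3.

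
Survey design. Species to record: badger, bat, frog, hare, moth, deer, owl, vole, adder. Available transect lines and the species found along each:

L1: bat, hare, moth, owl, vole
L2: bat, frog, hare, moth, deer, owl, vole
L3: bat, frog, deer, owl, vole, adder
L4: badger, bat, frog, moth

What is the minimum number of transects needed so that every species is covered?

3

L1, L3, L4 together cover {badger, bat, frog, hare, moth, deer, owl, vole, adder} — every species.
No 2 of the 4 transects cover everything (all 6 pairs fall short), so 3 is minimum.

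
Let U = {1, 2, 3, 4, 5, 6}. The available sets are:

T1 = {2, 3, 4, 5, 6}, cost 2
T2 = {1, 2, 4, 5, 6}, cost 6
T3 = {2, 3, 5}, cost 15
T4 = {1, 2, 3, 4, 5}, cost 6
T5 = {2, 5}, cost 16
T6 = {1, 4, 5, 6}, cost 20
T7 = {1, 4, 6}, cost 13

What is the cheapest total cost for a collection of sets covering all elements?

8

T1, T2 cover every element at cost 2 + 6 = 8.
Any cover uses at least 2 sets; among all covering selections none totals below 8.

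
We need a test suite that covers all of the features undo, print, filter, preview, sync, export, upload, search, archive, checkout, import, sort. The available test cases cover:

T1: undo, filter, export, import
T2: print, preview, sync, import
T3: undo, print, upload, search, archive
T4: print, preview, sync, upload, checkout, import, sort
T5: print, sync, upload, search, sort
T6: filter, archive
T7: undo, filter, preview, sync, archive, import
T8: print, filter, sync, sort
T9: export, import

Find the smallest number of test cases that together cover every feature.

T1, T3, T4 together cover {undo, print, filter, preview, sync, export, upload, search, archive, checkout, import, sort} — every feature.
No 2 of the 9 test cases cover everything (all 36 pairs fall short), so 3 is minimum.

3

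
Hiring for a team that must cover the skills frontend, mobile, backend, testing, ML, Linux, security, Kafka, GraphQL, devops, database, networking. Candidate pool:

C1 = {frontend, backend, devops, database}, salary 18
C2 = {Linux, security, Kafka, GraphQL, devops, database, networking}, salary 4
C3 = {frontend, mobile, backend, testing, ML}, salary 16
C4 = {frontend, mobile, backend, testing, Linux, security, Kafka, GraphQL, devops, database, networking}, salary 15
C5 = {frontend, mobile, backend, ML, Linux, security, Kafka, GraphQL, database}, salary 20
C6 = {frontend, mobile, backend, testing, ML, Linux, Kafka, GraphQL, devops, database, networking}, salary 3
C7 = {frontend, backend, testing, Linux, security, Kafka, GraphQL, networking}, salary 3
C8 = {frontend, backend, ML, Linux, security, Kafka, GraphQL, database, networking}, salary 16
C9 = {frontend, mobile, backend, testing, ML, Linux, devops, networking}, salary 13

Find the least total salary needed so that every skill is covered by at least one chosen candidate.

6

C6, C7 cover every skill at salary 3 + 3 = 6.
Any cover uses at least 2 candidates; among all covering selections none totals below 6.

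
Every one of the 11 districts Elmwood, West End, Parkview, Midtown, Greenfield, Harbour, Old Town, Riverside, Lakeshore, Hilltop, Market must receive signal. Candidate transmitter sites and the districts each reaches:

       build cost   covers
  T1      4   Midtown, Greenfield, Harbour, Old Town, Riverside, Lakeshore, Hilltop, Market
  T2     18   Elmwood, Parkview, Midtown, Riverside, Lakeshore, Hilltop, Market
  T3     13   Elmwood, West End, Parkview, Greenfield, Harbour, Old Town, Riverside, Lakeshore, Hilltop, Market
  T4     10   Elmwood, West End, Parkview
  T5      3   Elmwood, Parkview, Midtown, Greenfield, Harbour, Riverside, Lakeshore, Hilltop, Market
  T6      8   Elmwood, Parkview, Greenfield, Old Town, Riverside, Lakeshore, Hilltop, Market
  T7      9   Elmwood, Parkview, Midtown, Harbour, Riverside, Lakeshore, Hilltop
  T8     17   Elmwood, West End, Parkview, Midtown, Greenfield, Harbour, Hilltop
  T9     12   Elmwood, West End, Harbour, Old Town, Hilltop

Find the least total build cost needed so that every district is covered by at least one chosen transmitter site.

14

T1, T4 cover every district at build cost 4 + 10 = 14.
Any cover uses at least 2 transmitter sites; among all covering selections none totals below 14.
Greedy by coverage-per-build cost would pick T5, T1, T4 for 17 — worse than the optimum 14.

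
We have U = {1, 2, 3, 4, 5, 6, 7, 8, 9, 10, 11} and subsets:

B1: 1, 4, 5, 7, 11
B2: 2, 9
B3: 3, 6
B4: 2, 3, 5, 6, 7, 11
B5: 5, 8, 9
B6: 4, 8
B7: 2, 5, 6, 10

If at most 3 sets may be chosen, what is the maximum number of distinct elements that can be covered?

10

Choosing B1, B4, B5 covers {1, 2, 3, 4, 5, 6, 7, 8, 9, 11} — 10 elements.
No choice of 3 sets does better; here 10 is left uncovered.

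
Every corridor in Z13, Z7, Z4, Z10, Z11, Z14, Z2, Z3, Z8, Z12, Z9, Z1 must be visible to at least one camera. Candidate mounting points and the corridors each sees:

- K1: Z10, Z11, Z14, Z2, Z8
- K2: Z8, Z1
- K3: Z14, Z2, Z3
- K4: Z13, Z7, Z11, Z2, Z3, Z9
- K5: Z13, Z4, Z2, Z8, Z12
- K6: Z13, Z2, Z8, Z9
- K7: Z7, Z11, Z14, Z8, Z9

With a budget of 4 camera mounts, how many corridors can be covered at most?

Choosing K1, K2, K4, K5 covers {Z13, Z7, Z4, Z10, Z11, Z14, Z2, Z3, Z8, Z12, Z9, Z1} — 12 corridors.
That is all 12 corridors.

12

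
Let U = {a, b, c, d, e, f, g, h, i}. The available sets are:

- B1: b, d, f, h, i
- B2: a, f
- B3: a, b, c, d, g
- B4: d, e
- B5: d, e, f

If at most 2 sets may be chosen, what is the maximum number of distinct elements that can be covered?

8

Choosing B1, B3 covers {a, b, c, d, f, g, h, i} — 8 elements.
No choice of 2 sets does better; here e is left uncovered.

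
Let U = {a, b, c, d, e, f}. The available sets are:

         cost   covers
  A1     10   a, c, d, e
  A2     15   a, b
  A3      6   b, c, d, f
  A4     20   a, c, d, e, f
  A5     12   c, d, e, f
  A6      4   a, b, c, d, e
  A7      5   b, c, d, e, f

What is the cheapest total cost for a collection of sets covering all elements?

9

A6, A7 cover every element at cost 4 + 5 = 9.
Any cover uses at least 2 sets; among all covering selections none totals below 9.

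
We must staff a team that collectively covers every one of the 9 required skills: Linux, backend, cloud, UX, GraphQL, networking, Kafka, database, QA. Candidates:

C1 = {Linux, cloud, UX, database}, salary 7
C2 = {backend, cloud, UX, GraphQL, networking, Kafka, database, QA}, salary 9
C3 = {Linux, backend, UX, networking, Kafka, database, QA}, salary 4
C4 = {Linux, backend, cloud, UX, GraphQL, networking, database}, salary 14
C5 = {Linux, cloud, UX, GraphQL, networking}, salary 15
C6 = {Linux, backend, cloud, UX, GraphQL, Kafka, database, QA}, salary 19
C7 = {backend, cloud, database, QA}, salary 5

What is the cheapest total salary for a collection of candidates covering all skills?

C2, C3 cover every skill at salary 9 + 4 = 13.
Any cover uses at least 2 candidates; among all covering selections none totals below 13.

13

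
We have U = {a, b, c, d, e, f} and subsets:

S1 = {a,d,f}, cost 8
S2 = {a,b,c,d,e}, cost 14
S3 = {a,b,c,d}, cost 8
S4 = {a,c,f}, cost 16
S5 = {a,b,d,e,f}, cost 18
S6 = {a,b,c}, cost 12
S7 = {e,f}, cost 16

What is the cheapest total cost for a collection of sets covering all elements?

22

S1, S2 cover every element at cost 8 + 14 = 22.
Any cover uses at least 2 sets; among all covering selections none totals below 22.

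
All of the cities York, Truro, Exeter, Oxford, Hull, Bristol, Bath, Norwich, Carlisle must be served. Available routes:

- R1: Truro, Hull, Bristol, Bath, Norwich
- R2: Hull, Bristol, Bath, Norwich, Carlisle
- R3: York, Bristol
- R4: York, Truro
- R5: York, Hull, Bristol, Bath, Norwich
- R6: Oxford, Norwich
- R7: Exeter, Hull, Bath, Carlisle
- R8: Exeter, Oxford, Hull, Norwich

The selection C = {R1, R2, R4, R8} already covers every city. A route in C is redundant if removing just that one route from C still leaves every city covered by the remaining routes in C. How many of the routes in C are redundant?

Drop R1: the rest still cover every city — redundant.
Drop R2: Carlisle uncovered — not redundant.
Drop R4: York uncovered — not redundant.
Drop R8: Exeter, Oxford uncovered — not redundant.
1 redundant: R1.

1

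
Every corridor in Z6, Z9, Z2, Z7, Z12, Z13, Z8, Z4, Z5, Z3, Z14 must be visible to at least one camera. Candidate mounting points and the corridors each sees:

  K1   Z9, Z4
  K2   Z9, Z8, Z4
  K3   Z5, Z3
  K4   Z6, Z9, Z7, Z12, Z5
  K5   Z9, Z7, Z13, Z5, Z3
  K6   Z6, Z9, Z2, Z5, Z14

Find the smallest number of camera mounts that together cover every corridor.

4

K2, K4, K5, K6 together cover {Z6, Z9, Z2, Z7, Z12, Z13, Z8, Z4, Z5, Z3, Z14} — every corridor.
No 3 of the 6 camera mounts cover everything (all 20 triples fall short), so 4 is minimum.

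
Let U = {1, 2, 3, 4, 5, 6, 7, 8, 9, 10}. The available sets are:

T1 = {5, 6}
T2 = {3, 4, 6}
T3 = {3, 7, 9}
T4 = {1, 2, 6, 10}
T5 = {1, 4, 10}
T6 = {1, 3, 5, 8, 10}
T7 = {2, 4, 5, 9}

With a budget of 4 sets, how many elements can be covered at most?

10

Choosing T1, T3, T6, T7 covers {1, 2, 3, 4, 5, 6, 7, 8, 9, 10} — 10 elements.
That is all 10 elements.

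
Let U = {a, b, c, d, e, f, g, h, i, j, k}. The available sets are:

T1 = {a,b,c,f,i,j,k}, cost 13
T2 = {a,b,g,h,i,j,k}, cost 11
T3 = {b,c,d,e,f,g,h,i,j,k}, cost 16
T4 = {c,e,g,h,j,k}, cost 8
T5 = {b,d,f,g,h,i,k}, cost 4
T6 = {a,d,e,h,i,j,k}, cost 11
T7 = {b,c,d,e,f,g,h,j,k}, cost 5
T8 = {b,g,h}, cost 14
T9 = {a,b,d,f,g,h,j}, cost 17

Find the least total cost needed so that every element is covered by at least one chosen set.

T2, T7 cover every element at cost 11 + 5 = 16.
Any cover uses at least 2 sets; among all covering selections none totals below 16.

16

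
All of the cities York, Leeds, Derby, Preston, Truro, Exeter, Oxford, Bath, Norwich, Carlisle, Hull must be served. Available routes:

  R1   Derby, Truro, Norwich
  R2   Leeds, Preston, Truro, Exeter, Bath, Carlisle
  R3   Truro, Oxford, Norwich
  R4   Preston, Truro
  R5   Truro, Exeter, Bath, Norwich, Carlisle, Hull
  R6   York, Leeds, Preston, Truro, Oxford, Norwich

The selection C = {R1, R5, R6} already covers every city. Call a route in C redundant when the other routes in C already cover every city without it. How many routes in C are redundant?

Drop R1: Derby uncovered — not redundant.
Drop R5: Exeter, Bath, Carlisle, Hull uncovered — not redundant.
Drop R6: York, Leeds, Preston, Oxford uncovered — not redundant.
None of the routes in C is redundant.

0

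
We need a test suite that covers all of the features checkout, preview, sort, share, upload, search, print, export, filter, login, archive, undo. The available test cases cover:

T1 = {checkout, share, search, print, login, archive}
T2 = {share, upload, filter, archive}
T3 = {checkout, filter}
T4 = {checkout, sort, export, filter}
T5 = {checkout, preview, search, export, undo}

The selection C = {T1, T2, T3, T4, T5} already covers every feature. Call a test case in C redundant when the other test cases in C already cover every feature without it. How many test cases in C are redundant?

1

Drop T1: print, login uncovered — not redundant.
Drop T2: upload uncovered — not redundant.
Drop T3: the rest still cover every feature — redundant.
Drop T4: sort uncovered — not redundant.
Drop T5: preview, undo uncovered — not redundant.
1 redundant: T3.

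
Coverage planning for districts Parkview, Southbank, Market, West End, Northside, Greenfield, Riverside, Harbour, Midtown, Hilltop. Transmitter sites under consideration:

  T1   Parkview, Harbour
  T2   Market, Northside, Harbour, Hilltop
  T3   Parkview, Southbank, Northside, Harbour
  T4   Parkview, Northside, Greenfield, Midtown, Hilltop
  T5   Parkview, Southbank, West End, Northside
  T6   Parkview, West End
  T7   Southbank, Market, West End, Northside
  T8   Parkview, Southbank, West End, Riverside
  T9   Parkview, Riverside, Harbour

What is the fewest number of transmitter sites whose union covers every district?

3

T2, T4, T8 together cover {Parkview, Southbank, Market, West End, Northside, Greenfield, Riverside, Harbour, Midtown, Hilltop} — every district.
No 2 of the 9 transmitter sites cover everything (all 36 pairs fall short), so 3 is minimum.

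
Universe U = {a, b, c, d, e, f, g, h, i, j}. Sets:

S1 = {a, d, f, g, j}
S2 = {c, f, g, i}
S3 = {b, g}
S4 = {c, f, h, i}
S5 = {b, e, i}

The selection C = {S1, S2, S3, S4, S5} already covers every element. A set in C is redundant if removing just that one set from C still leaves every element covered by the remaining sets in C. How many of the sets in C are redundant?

2

Drop S1: a, d, j uncovered — not redundant.
Drop S2: the rest still cover every element — redundant.
Drop S3: the rest still cover every element — redundant.
Drop S4: h uncovered — not redundant.
Drop S5: e uncovered — not redundant.
2 redundant: S2, S3.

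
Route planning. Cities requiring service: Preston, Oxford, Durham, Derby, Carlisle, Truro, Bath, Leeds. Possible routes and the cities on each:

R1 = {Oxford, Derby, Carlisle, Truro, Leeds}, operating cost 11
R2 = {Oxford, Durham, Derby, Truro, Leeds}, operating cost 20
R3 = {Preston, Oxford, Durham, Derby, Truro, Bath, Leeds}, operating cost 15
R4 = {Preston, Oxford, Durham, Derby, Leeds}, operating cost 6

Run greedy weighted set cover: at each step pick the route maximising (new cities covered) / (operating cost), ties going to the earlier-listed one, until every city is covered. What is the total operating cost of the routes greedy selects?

32

Pick 1: R4 adds 5 new (Preston, Oxford, Durham, Derby, Leeds) at operating cost 6 (ratio 5/6).
Pick 2: R1 adds 2 new (Carlisle, Truro) at operating cost 11 (ratio 2/11).
Pick 3: R3 adds 1 new (Bath) at operating cost 15 (ratio 1/15).
Greedy total operating cost: 6 + 11 + 15 = 32. (The true optimum is 26, so greedy overshoots here.)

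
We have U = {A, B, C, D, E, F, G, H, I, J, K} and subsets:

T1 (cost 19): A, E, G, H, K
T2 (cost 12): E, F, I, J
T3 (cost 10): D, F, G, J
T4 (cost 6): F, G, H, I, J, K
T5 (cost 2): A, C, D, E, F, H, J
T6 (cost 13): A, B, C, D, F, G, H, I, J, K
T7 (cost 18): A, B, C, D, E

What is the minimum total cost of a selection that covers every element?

15

T5, T6 cover every element at cost 2 + 13 = 15.
Any cover uses at least 2 sets; among all covering selections none totals below 15.
Greedy by coverage-per-cost would pick T5, T4, T6 for 21 — worse than the optimum 15.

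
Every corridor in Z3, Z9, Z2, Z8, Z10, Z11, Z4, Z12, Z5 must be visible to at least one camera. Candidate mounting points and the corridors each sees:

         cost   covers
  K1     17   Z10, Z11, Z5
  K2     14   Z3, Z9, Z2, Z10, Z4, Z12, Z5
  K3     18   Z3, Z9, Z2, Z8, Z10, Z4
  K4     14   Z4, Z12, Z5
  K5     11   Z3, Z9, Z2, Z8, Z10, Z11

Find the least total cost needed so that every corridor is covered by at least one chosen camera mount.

K2, K5 cover every corridor at cost 14 + 11 = 25.
Any cover uses at least 2 camera mounts; among all covering selections none totals below 25.

25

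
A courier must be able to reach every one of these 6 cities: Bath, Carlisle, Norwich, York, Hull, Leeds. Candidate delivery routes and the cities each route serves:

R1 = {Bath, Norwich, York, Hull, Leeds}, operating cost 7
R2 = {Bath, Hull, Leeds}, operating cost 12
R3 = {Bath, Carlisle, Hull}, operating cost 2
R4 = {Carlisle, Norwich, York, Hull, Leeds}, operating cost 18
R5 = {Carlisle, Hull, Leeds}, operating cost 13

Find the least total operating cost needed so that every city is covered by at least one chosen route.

9

R1, R3 cover every city at operating cost 7 + 2 = 9.
Any cover uses at least 2 routes; among all covering selections none totals below 9.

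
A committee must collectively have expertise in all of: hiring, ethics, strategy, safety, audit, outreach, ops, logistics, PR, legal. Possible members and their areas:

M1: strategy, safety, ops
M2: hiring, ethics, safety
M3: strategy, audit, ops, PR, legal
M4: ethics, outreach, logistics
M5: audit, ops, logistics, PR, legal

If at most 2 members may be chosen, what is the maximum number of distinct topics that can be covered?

Choosing M2, M3 covers {hiring, ethics, strategy, safety, audit, ops, PR, legal} — 8 topics.
No choice of 2 members does better; here outreach, logistics are left uncovered.

8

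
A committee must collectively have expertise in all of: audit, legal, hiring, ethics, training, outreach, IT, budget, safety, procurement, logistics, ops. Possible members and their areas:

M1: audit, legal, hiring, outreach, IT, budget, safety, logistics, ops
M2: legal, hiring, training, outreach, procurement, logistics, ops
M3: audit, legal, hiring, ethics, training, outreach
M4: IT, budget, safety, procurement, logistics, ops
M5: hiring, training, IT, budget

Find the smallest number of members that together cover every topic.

2

M3, M4 together cover {audit, legal, hiring, ethics, training, outreach, IT, budget, safety, procurement, logistics, ops} — every topic.
No single member contains all 12 topics, so 2 is optimal.
Greedy (largest uncovered first) would take M1, M2, M3 — 3 members — but 2 suffice.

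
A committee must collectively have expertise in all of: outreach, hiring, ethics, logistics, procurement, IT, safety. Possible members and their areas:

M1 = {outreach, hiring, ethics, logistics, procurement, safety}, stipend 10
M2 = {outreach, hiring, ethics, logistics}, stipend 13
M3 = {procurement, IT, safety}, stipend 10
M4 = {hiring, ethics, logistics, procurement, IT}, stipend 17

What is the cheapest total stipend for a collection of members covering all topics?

20

M1, M3 cover every topic at stipend 10 + 10 = 20.
Any cover uses at least 2 members; among all covering selections none totals below 20.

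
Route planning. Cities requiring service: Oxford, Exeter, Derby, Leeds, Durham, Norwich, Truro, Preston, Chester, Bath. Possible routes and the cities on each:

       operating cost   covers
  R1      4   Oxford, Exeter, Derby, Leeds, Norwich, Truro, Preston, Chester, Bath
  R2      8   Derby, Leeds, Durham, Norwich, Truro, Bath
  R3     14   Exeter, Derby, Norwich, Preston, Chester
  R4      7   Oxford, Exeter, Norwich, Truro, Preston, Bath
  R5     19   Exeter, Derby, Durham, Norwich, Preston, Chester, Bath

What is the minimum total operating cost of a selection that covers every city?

R1, R2 cover every city at operating cost 4 + 8 = 12.
Any cover uses at least 2 routes; among all covering selections none totals below 12.

12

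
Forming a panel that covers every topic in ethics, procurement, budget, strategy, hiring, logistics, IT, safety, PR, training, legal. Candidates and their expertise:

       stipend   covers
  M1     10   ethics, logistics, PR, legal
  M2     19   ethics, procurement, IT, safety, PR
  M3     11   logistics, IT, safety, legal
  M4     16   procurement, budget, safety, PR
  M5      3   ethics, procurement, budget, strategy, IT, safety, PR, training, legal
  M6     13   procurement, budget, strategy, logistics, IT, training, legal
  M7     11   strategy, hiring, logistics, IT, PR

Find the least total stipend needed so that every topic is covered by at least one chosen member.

M5, M7 cover every topic at stipend 3 + 11 = 14.
Any cover uses at least 2 members; among all covering selections none totals below 14.

14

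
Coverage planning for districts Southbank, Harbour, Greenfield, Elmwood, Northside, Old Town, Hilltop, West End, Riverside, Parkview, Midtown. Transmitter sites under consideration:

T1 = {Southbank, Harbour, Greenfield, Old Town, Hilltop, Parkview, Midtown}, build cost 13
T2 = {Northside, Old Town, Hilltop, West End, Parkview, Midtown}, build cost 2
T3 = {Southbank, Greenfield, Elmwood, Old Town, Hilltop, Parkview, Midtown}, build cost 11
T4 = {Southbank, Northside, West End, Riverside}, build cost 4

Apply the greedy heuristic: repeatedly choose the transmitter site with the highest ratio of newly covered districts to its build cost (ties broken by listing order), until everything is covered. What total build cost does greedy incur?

Pick 1: T2 adds 6 new (Northside, Old Town, Hilltop, West End, Parkview, Midtown) at build cost 2 (ratio 6/2).
Pick 2: T4 adds 2 new (Southbank, Riverside) at build cost 4 (ratio 2/4).
Pick 3: T3 adds 2 new (Greenfield, Elmwood) at build cost 11 (ratio 2/11).
Pick 4: T1 adds 1 new (Harbour) at build cost 13 (ratio 1/13).
Greedy total build cost: 2 + 4 + 11 + 13 = 30. (The true optimum is 28, so greedy overshoots here.)

30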